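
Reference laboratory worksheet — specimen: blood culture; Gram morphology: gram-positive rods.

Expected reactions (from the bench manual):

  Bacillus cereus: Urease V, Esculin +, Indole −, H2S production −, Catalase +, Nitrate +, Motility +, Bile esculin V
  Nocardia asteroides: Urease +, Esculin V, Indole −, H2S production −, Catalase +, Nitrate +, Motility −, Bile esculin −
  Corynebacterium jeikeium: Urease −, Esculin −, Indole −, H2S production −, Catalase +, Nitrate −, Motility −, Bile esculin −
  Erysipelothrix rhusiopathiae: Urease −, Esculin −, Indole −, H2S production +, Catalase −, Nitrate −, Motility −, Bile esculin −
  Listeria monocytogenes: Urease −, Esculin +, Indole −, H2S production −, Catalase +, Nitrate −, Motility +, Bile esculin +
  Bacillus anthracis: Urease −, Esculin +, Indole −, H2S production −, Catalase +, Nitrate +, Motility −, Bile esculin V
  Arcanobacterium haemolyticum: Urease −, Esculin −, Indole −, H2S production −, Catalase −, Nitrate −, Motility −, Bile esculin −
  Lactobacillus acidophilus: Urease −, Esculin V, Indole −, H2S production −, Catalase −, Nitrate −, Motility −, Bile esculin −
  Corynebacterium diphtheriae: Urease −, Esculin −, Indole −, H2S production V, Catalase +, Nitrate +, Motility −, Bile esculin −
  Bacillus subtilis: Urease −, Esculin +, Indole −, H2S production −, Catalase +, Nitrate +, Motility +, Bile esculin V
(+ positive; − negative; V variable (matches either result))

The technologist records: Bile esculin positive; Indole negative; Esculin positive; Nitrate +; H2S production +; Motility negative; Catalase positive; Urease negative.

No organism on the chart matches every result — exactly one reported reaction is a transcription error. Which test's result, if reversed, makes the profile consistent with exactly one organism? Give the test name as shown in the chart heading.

H2S production

As reported, no row in the chart matches all 8 reactions.
Reversing H2S production (to −) → unique match: Bacillus anthracis.
Reversing Esculin → still no organism matches.
Reversing Nitrate → still no organism matches.
Reversing Indole → still no organism matches.
Reversing Urease → still no organism matches.
Reversing Motility → still no organism matches.
Reversing Bile esculin → still no organism matches.
Reversing Catalase → still no organism matches.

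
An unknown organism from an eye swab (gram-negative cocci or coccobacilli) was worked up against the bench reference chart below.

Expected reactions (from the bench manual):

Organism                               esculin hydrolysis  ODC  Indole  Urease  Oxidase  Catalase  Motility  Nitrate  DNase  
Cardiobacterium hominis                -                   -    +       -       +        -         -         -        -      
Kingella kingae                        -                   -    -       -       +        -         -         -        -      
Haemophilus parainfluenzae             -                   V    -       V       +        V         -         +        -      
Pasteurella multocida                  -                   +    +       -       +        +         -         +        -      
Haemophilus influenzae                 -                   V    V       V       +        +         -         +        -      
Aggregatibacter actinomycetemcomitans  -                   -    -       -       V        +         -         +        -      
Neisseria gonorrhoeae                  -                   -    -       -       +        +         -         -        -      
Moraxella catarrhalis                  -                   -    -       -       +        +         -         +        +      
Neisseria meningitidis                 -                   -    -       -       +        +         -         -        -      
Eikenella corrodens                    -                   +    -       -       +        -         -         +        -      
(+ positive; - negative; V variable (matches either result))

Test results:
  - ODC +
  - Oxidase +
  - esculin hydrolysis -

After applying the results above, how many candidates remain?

ODC +: excludes 6 organisms — 4 left.
Oxidase +: all 4 remaining candidates are consistent.
esculin hydrolysis -: all 4 remaining candidates are consistent.
Still consistent: Eikenella corrodens, Haemophilus influenzae, Haemophilus parainfluenzae, Pasteurella multocida.

4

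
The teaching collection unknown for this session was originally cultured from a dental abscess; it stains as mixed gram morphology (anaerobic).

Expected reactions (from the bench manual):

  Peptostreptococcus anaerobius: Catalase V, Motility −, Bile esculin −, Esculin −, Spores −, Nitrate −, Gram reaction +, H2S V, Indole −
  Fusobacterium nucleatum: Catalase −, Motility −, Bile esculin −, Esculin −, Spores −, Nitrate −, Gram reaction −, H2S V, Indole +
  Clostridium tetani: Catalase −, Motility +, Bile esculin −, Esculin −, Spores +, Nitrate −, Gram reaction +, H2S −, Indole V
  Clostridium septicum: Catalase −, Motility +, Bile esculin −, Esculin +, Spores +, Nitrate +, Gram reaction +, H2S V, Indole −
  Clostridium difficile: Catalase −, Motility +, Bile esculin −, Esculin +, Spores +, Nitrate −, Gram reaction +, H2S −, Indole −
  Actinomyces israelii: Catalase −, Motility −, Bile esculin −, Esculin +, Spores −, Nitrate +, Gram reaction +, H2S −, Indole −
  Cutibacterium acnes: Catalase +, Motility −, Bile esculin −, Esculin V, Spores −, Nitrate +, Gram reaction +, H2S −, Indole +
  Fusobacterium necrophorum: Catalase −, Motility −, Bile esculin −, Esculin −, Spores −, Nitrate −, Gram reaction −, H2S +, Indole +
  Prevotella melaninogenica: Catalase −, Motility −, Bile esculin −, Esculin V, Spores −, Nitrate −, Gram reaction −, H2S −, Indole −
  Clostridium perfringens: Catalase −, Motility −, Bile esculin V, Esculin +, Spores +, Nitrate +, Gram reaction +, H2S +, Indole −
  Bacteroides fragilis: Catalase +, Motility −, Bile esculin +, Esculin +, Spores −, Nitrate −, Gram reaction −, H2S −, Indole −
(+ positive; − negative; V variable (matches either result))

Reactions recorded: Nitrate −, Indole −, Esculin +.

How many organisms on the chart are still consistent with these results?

3

Nitrate −: excludes Clostridium septicum, Actinomyces israelii, Cutibacterium acnes, Clostridium perfringens — 7 left.
Indole −: excludes Fusobacterium nucleatum, Fusobacterium necrophorum — 5 left.
Esculin +: excludes Peptostreptococcus anaerobius, Clostridium tetani — 3 left.
Still consistent: Bacteroides fragilis, Clostridium difficile, Prevotella melaninogenica.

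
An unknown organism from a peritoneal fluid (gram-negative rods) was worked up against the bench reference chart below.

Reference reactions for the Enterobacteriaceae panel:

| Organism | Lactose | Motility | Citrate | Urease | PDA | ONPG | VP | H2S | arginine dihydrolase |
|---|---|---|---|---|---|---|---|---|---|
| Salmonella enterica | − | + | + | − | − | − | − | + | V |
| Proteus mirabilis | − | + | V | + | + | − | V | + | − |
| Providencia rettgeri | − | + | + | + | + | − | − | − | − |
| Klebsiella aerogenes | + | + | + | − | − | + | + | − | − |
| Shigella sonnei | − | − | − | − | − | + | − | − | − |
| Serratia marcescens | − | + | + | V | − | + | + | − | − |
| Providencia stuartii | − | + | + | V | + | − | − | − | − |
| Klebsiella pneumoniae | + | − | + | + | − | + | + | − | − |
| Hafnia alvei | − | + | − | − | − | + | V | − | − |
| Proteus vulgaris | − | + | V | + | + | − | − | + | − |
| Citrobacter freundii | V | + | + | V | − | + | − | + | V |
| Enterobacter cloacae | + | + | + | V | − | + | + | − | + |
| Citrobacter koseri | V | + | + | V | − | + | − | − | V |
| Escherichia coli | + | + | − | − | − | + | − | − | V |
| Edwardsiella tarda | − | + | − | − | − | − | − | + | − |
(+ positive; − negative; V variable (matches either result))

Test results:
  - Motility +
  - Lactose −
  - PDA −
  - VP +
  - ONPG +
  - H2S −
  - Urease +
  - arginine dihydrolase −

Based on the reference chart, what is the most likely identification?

PDA −: excludes Proteus mirabilis, Providencia rettgeri, Providencia stuartii, Proteus vulgaris — 11 left.
Lactose −: excludes Klebsiella aerogenes, Klebsiella pneumoniae, Enterobacter cloacae, Escherichia coli — 7 left.
arginine dihydrolase −: all 7 remaining candidates are consistent.
VP +: excludes 5 organisms — 2 left.
ONPG +: all 2 remaining candidates are consistent.
H2S −: all 2 remaining candidates are consistent.
Urease +: excludes Hafnia alvei — 1 left.
Motility +: the one remaining candidate is consistent.

Serratia marcescens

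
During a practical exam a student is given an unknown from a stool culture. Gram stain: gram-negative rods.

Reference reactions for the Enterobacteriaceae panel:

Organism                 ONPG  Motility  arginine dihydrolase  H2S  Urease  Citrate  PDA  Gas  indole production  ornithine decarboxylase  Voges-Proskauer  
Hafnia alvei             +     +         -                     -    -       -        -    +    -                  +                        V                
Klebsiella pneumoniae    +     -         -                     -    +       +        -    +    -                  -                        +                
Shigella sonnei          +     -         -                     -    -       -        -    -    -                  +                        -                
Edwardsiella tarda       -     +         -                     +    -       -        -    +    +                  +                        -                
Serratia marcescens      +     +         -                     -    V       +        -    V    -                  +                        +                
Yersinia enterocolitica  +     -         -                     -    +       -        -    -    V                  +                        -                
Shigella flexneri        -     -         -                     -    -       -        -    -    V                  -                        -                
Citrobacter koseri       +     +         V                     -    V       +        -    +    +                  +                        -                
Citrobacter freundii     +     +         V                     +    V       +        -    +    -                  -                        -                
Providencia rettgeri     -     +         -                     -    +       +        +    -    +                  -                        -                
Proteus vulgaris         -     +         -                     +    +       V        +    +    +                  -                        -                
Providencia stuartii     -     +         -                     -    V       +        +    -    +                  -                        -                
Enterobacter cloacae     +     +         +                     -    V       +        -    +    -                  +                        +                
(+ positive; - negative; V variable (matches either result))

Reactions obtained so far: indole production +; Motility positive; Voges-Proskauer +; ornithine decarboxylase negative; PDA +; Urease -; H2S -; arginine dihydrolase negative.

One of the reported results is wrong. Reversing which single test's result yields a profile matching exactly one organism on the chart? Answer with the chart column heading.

As reported, no row in the chart matches all 8 reactions.
Reversing Motility → still no organism matches.
Reversing PDA → still no organism matches.
Reversing Voges-Proskauer (to -) → unique match: Providencia stuartii.
Reversing ornithine decarboxylase → still no organism matches.
Reversing Urease → still no organism matches.
Reversing indole production → still no organism matches.
Reversing H2S → still no organism matches.
Reversing arginine dihydrolase → still no organism matches.

Voges-Proskauer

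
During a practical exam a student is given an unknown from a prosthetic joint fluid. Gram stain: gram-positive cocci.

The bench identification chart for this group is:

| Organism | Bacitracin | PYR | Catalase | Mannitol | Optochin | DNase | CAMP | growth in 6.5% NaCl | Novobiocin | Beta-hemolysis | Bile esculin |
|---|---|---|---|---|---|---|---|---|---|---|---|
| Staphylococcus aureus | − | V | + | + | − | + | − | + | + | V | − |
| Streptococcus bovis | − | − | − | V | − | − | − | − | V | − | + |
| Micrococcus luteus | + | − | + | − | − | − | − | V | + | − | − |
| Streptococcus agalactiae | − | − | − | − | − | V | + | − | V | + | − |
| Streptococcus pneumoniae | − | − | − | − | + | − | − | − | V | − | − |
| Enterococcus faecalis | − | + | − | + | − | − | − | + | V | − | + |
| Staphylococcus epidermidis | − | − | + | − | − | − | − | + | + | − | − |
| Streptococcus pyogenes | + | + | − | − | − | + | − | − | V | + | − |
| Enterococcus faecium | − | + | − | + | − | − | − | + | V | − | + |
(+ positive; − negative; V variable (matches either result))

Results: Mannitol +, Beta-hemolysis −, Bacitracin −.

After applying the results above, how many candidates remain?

4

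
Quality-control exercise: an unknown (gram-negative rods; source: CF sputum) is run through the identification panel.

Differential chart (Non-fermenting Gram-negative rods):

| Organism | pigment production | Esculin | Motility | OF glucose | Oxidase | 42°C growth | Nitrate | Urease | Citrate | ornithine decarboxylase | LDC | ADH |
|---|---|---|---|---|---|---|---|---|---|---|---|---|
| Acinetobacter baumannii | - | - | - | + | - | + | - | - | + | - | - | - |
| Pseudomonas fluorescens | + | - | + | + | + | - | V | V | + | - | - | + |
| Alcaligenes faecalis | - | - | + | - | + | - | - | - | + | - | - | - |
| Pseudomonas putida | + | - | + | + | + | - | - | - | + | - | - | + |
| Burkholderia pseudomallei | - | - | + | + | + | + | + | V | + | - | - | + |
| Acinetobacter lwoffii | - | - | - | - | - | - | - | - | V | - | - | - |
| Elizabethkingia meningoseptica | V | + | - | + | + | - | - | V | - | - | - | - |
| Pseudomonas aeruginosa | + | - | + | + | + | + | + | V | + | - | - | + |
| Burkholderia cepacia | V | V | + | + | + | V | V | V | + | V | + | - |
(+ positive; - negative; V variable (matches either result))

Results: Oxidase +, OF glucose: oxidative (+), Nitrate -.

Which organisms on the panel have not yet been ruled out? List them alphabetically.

Burkholderia cepacia, Elizabethkingia meningoseptica, Pseudomonas fluorescens, Pseudomonas putida

Oxidase +: excludes Acinetobacter baumannii, Acinetobacter lwoffii — 7 left.
Nitrate -: excludes Burkholderia pseudomallei, Pseudomonas aeruginosa — 5 left.
OF glucose +: excludes Alcaligenes faecalis — 4 left.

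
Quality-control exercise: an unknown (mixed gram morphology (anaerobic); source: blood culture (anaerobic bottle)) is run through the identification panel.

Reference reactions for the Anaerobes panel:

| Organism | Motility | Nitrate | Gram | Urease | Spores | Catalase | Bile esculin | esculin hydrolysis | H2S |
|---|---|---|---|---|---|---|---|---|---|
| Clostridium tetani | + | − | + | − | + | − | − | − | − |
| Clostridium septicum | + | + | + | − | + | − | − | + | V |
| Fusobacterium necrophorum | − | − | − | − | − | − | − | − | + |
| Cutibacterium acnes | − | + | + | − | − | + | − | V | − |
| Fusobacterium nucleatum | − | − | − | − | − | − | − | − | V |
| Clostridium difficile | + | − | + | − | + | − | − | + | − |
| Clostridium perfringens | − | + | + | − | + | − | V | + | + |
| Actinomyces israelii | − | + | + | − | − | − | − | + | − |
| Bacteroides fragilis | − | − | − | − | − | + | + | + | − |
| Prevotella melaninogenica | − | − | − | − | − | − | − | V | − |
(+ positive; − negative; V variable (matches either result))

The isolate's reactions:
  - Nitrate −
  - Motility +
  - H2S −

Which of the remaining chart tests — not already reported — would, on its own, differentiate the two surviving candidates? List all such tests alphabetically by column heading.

esculin hydrolysis

Nitrate −: excludes Clostridium septicum, Cutibacterium acnes, Clostridium perfringens, Actinomyces israelii — 6 left.
Motility +: excludes Fusobacterium necrophorum, Fusobacterium nucleatum, Bacteroides fragilis, Prevotella melaninogenica — 2 left.
H2S −: all 2 remaining candidates are consistent.
Two candidates remain: Clostridium difficile and Clostridium tetani.
  Gram: + vs + — same for both, does not separate.
  Urease: − vs − — same for both, does not separate.
  Spores: + vs + — same for both, does not separate.
  Catalase: − vs − — same for both, does not separate.
  Bile esculin: − vs − — same for both, does not separate.
  esculin hydrolysis: Clostridium difficile +, Clostridium tetani − — discriminates.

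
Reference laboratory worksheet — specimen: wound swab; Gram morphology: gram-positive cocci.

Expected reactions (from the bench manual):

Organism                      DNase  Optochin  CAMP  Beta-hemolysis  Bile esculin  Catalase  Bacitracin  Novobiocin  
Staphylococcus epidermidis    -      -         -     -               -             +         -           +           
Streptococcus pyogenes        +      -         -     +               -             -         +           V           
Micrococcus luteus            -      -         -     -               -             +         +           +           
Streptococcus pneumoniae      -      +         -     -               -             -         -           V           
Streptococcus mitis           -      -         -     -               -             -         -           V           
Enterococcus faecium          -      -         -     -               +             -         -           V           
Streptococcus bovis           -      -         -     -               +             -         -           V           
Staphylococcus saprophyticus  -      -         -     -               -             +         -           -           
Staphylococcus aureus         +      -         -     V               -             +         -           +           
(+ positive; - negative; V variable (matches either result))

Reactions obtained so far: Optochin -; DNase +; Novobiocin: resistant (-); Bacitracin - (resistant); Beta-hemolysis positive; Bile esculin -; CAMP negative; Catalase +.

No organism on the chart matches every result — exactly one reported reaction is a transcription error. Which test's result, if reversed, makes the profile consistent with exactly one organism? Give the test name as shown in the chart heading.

Novobiocin

As reported, no row in the chart matches all 8 reactions.
Reversing Catalase → still no organism matches.
Reversing Bacitracin → still no organism matches.
Reversing CAMP → still no organism matches.
Reversing Beta-hemolysis → still no organism matches.
Reversing Bile esculin → still no organism matches.
Reversing Optochin → still no organism matches.
Reversing DNase → still no organism matches.
Reversing Novobiocin (to +) → unique match: Staphylococcus aureus.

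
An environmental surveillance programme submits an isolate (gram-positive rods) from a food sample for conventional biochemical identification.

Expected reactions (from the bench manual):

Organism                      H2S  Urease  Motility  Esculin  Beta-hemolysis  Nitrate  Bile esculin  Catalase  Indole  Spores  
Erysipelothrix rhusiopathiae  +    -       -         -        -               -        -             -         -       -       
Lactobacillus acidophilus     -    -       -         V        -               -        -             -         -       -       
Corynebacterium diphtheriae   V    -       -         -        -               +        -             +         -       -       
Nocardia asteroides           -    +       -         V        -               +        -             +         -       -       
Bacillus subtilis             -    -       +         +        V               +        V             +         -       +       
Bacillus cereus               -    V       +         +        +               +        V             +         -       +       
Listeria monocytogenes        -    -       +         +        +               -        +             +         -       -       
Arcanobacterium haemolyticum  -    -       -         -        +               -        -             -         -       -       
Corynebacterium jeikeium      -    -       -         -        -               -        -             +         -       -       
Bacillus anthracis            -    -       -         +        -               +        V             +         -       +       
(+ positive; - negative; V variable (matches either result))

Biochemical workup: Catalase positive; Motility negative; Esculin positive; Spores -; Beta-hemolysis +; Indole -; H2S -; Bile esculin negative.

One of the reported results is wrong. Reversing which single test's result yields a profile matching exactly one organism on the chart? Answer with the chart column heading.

As reported, no row in the chart matches all 8 reactions.
Reversing H2S → still no organism matches.
Reversing Spores → still no organism matches.
Reversing Catalase → still no organism matches.
Reversing Esculin → still no organism matches.
Reversing Beta-hemolysis (to -) → unique match: Nocardia asteroides.
Reversing Bile esculin → still no organism matches.
Reversing Indole → still no organism matches.
Reversing Motility → still no organism matches.

Beta-hemolysis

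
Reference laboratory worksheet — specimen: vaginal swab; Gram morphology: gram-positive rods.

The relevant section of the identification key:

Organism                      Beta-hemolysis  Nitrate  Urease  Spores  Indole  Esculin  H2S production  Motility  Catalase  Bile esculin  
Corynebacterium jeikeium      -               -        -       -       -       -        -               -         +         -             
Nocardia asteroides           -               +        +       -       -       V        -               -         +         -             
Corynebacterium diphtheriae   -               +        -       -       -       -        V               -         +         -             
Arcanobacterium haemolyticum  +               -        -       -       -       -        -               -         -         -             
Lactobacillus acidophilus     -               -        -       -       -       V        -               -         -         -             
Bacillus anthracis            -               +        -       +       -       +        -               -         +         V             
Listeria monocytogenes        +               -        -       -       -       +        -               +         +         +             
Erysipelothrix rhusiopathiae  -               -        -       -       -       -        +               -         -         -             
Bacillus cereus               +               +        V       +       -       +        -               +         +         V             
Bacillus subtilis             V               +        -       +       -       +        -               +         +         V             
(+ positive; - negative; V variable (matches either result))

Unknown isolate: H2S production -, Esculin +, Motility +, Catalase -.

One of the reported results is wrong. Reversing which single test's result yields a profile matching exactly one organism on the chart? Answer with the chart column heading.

As reported, no row in the chart matches all 4 reactions.
Reversing Catalase → 3 organisms match (not unique).
Reversing Esculin → still no organism matches.
Reversing H2S production → still no organism matches.
Reversing Motility (to -) → unique match: Lactobacillus acidophilus.

Motility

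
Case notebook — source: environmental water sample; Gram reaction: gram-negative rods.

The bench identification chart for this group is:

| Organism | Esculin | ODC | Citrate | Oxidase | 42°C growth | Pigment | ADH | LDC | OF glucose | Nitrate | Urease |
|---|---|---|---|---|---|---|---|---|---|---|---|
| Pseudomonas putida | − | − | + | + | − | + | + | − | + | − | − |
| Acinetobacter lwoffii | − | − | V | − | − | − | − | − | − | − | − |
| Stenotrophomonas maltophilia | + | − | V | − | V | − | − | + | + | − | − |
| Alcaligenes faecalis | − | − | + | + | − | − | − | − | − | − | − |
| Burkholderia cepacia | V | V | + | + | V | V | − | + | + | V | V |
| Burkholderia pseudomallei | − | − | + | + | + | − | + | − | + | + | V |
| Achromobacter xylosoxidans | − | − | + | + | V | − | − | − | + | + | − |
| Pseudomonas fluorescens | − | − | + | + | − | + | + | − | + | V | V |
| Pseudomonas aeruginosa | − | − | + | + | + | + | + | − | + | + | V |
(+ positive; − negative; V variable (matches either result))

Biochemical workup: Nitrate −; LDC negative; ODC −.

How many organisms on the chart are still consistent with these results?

LDC −: excludes Stenotrophomonas maltophilia, Burkholderia cepacia — 7 left.
ODC −: all 7 remaining candidates are consistent.
Nitrate −: excludes Burkholderia pseudomallei, Achromobacter xylosoxidans, Pseudomonas aeruginosa — 4 left.
Still consistent: Acinetobacter lwoffii, Alcaligenes faecalis, Pseudomonas fluorescens, Pseudomonas putida.

4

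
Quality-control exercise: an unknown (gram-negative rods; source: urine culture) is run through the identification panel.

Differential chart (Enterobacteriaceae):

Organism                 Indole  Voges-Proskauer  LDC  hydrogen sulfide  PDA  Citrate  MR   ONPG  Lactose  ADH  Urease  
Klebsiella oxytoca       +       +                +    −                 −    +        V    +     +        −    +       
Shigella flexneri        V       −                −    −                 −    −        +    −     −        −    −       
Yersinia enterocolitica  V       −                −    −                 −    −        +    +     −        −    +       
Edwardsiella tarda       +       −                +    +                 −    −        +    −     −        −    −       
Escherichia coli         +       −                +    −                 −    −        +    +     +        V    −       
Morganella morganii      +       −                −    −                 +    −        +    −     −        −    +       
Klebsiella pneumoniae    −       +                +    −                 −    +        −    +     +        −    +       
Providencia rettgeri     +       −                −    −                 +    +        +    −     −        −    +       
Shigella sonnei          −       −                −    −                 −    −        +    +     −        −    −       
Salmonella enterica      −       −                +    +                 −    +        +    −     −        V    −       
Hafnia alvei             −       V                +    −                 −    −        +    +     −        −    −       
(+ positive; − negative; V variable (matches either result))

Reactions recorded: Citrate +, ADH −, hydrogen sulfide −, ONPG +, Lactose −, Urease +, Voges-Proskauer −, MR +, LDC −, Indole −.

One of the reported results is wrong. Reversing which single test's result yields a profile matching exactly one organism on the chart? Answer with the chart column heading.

Citrate

As reported, no row in the chart matches all 10 reactions.
Reversing Indole → still no organism matches.
Reversing Lactose → still no organism matches.
Reversing Urease → still no organism matches.
Reversing Voges-Proskauer → still no organism matches.
Reversing ONPG → still no organism matches.
Reversing ADH → still no organism matches.
Reversing hydrogen sulfide → still no organism matches.
Reversing MR → still no organism matches.
Reversing LDC → still no organism matches.
Reversing Citrate (to −) → unique match: Yersinia enterocolitica.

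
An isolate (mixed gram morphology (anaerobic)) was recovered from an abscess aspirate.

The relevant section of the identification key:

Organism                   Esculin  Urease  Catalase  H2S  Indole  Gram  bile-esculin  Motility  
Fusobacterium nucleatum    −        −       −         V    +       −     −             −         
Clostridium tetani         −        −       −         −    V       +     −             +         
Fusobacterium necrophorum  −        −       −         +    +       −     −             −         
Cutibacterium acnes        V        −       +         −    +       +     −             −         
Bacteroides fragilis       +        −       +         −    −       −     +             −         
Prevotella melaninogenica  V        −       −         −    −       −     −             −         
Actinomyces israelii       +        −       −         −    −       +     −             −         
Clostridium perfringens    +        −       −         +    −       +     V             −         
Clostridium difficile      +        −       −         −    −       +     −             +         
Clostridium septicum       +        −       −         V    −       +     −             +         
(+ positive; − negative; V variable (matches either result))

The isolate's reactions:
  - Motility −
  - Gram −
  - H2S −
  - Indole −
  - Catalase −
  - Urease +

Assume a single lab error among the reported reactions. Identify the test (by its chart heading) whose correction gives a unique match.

As reported, no row in the chart matches all 6 reactions.
Reversing Gram → still no organism matches.
Reversing Indole → still no organism matches.
Reversing Catalase → still no organism matches.
Reversing Urease (to −) → unique match: Prevotella melaninogenica.
Reversing H2S → still no organism matches.
Reversing Motility → still no organism matches.

Urease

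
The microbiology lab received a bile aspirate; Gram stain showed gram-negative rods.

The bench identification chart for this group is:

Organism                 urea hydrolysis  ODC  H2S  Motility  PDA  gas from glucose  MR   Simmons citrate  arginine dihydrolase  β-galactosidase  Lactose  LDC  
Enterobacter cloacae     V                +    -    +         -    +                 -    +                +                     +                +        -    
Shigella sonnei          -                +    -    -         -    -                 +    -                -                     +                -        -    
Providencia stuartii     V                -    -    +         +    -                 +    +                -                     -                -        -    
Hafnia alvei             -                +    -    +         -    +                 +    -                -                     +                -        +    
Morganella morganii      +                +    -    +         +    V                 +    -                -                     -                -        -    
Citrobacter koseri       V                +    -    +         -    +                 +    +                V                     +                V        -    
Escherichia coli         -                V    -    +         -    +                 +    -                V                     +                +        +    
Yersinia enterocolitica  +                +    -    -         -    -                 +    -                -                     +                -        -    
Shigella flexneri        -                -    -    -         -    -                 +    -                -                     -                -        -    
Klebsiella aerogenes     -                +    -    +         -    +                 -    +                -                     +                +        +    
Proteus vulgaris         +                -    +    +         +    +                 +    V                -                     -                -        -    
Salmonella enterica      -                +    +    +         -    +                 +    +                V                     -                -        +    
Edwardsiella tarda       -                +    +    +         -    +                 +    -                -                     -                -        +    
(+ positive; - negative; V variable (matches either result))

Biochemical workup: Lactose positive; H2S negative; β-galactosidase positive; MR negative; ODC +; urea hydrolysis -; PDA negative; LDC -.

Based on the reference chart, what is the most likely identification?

Enterobacter cloacae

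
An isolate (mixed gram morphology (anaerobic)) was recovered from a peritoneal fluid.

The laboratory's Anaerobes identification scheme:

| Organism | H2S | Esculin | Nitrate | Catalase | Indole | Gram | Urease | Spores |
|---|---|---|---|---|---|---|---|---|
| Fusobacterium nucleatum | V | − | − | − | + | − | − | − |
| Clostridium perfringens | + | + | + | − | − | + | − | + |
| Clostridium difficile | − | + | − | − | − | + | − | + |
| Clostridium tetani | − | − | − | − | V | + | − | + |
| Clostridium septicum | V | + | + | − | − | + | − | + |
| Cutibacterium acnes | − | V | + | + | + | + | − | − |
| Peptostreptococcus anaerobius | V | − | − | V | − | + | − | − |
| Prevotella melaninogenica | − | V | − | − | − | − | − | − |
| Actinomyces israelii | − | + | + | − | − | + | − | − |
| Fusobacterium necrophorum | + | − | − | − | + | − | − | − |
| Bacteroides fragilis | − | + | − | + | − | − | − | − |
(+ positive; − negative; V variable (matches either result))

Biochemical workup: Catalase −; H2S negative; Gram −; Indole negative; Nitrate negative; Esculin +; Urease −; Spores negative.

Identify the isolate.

Gram −: excludes 7 organisms — 4 left.
Spores −: all 4 remaining candidates are consistent.
H2S −: excludes Fusobacterium necrophorum — 3 left.
Urease −: all 3 remaining candidates are consistent.
Catalase −: excludes Bacteroides fragilis — 2 left.
Nitrate −: all 2 remaining candidates are consistent.
Indole −: excludes Fusobacterium nucleatum — 1 left.
Esculin +: the one remaining candidate is consistent.

Prevotella melaninogenica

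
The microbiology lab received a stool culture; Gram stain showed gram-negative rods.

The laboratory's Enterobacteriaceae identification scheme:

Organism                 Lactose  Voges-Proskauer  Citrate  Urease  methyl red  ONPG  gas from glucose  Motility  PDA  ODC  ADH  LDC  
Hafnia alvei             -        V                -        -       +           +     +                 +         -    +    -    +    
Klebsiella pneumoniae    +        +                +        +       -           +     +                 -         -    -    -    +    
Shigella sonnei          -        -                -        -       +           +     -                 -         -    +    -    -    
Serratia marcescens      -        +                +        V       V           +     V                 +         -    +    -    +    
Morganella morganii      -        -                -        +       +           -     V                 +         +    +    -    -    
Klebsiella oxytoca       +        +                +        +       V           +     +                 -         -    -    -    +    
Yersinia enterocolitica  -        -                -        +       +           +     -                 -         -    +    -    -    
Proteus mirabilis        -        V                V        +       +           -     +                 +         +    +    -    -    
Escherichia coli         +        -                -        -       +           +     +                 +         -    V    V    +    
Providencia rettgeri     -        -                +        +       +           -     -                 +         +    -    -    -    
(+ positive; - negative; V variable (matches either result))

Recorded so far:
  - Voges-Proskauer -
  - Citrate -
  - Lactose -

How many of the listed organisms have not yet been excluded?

Voges-Proskauer -: excludes Klebsiella pneumoniae, Serratia marcescens, Klebsiella oxytoca — 7 left.
Citrate -: excludes Providencia rettgeri — 6 left.
Lactose -: excludes Escherichia coli — 5 left.
Still consistent: Hafnia alvei, Morganella morganii, Proteus mirabilis, Shigella sonnei, Yersinia enterocolitica.

5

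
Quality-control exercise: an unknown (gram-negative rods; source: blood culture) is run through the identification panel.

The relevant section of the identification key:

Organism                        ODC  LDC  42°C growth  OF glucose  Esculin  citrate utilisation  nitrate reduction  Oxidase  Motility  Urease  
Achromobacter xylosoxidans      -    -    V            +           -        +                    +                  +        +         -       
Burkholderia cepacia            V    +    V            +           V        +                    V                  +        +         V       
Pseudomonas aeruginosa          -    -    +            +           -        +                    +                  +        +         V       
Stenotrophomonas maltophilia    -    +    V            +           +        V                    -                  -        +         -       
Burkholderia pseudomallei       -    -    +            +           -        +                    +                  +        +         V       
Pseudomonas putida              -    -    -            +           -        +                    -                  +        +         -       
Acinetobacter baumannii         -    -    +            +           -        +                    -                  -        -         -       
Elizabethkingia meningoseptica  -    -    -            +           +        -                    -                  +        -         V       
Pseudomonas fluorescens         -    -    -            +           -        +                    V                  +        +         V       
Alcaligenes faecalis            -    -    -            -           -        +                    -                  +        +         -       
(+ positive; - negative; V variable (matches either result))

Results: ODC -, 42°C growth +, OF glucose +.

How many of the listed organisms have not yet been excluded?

6

ODC -: all 10 remaining candidates are consistent.
42°C growth +: excludes Pseudomonas putida, Elizabethkingia meningoseptica, Pseudomonas fluorescens, Alcaligenes faecalis — 6 left.
OF glucose +: all 6 remaining candidates are consistent.
Still consistent: Achromobacter xylosoxidans, Acinetobacter baumannii, Burkholderia cepacia, Burkholderia pseudomallei, Pseudomonas aeruginosa, Stenotrophomonas maltophilia.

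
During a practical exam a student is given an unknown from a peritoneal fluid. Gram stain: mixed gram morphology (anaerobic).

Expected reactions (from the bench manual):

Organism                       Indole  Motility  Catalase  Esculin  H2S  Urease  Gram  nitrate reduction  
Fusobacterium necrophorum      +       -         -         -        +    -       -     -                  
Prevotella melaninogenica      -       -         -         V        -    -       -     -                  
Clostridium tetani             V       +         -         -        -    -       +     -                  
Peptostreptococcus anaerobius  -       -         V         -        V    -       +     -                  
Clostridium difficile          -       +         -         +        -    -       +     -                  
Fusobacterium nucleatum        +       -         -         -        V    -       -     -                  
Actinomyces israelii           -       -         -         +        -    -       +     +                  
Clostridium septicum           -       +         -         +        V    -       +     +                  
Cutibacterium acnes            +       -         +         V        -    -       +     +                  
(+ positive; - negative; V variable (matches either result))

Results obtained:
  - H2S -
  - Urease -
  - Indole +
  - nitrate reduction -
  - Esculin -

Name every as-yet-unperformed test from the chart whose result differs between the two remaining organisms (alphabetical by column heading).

Gram, Motility

Urease -: all 9 remaining candidates are consistent.
H2S -: excludes Fusobacterium necrophorum — 8 left.
Indole +: excludes 5 organisms — 3 left.
Esculin -: all 3 remaining candidates are consistent.
nitrate reduction -: excludes Cutibacterium acnes — 2 left.
Two candidates remain: Clostridium tetani and Fusobacterium nucleatum.
  Motility: Clostridium tetani +, Fusobacterium nucleatum - — discriminates.
  Catalase: - vs - — same for both, does not separate.
  Gram: Clostridium tetani +, Fusobacterium nucleatum - — discriminates.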